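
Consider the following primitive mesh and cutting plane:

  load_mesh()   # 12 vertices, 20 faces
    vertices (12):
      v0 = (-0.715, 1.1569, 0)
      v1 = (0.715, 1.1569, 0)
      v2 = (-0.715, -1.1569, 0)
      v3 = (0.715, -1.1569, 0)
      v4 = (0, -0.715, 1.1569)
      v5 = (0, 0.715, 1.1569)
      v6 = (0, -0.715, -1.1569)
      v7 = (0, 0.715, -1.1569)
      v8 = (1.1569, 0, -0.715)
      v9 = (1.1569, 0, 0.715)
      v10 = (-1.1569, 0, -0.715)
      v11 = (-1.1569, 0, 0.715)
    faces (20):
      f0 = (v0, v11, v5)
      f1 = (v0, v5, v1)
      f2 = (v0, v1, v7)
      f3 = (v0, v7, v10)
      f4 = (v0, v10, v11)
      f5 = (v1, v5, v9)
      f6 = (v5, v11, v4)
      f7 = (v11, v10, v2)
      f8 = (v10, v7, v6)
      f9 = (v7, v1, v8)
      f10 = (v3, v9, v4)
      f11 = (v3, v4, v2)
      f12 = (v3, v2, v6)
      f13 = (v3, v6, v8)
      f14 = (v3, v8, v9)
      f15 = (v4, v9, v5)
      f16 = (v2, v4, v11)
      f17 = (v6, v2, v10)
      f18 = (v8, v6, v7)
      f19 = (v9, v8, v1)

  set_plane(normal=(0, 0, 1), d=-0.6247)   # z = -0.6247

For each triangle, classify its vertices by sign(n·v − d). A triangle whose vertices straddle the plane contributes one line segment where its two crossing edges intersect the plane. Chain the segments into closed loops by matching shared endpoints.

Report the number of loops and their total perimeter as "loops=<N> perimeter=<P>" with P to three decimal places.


loops=1 perimeter=6.309

Straddling triangles (10 of 20):
  (v0,v1,v7) [++-] → (0.328916, 0.918284, -0.6247)–(-0.328916, 0.918284, -0.6247)  len=0.6578
  (v0,v7,v10) [+--] → (-0.328916, 0.918284, -0.6247)–(-1.10109, 0.146109, -0.6247)  len=1.0920
  (v0,v10,v11) [+-+] → (-1.10109, 0.146109, -0.6247)–(-1.1569, 0, -0.6247)  len=0.1564
  (v11,v10,v2) [+-+] → (-1.1569, 0, -0.6247)–(-1.10109, -0.146109, -0.6247)  len=0.1564
  (v7,v1,v8) [-+-] → (0.328916, 0.918284, -0.6247)–(1.10109, 0.146109, -0.6247)  len=1.0920
  (v3,v2,v6) [++-] → (-0.328916, -0.918284, -0.6247)–(0.328916, -0.918284, -0.6247)  len=0.6578
  (v3,v6,v8) [+--] → (0.328916, -0.918284, -0.6247)–(1.10109, -0.146109, -0.6247)  len=1.0920
  (v3,v8,v9) [+-+] → (1.10109, -0.146109, -0.6247)–(1.1569, 0, -0.6247)  len=0.1564
  (v6,v2,v10) [-+-] → (-0.328916, -0.918284, -0.6247)–(-1.10109, -0.146109, -0.6247)  len=1.0920
  (v9,v8,v1) [+-+] → (1.1569, 0, -0.6247)–(1.10109, 0.146109, -0.6247)  len=0.1564

Chained into 1 loop(s):
  loop 1: 10 segments, perimeter = 6.3094
Total perimeter = 6.309


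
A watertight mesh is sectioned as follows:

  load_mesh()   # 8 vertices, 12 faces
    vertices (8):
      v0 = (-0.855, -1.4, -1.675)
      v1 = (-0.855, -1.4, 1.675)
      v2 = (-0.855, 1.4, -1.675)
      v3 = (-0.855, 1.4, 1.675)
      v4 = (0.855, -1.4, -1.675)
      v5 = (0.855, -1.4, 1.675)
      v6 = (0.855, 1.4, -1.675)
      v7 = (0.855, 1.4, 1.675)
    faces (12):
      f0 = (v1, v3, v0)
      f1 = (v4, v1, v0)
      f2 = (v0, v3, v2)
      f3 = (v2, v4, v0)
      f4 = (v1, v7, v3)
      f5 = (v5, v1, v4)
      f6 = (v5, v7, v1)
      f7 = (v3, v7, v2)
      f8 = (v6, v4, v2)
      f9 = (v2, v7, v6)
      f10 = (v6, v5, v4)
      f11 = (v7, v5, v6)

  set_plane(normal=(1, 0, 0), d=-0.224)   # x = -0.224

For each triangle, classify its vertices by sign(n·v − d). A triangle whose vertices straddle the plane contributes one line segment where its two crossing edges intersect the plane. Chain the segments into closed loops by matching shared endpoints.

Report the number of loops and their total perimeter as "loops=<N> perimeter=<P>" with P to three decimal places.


Straddling triangles (8 of 12):
  (v4,v1,v0) [+--] → (-0.224, -1.4, 0.43883)–(-0.224, -1.4, -1.675)  len=2.1138
  (v2,v4,v0) [-+-] → (-0.224, 0.366784, -1.675)–(-0.224, -1.4, -1.675)  len=1.7668
  (v1,v7,v3) [-+-] → (-0.224, -0.366784, 1.675)–(-0.224, 1.4, 1.675)  len=1.7668
  (v5,v1,v4) [+-+] → (-0.224, -1.4, 1.675)–(-0.224, -1.4, 0.43883)  len=1.2362
  (v5,v7,v1) [++-] → (-0.224, -0.366784, 1.675)–(-0.224, -1.4, 1.675)  len=1.0332
  (v3,v7,v2) [-+-] → (-0.224, 1.4, 1.675)–(-0.224, 1.4, -0.43883)  len=2.1138
  (v6,v4,v2) [++-] → (-0.224, 0.366784, -1.675)–(-0.224, 1.4, -1.675)  len=1.0332
  (v2,v7,v6) [-++] → (-0.224, 1.4, -0.43883)–(-0.224, 1.4, -1.675)  len=1.2362

Chained into 1 loop(s):
  loop 1: 8 segments, perimeter = 12.3000
Total perimeter = 12.300

loops=1 perimeter=12.300


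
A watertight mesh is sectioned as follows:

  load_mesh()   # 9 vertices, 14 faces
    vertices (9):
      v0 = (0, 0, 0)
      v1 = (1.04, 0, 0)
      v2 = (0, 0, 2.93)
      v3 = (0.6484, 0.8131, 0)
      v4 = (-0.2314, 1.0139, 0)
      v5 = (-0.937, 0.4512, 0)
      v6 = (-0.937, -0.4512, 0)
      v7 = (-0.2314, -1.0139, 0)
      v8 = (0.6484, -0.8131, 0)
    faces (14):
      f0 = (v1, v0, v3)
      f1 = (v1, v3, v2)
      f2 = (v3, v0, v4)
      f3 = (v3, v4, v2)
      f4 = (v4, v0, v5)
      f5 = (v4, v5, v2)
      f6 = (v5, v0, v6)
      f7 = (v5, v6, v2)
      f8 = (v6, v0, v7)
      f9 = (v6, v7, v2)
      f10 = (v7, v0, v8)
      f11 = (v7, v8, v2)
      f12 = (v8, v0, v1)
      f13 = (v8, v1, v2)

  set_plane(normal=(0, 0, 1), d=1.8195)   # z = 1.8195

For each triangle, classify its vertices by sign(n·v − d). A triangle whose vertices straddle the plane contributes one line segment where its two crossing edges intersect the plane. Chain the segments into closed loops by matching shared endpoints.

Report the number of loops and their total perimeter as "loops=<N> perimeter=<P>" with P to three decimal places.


loops=1 perimeter=2.394

Straddling triangles (7 of 14):
  (v1,v3,v2) [--+] → (0.24575, 0.308173, 1.8195)–(0.394171, 0, 1.8195)  len=0.3421
  (v3,v4,v2) [--+] → (-0.087703, 0.384278, 1.8195)–(0.24575, 0.308173, 1.8195)  len=0.3420
  (v4,v5,v2) [--+] → (-0.355133, 0.171009, 1.8195)–(-0.087703, 0.384278, 1.8195)  len=0.3421
  (v5,v6,v2) [--+] → (-0.355133, -0.171009, 1.8195)–(-0.355133, 0.171009, 1.8195)  len=0.3420
  (v6,v7,v2) [--+] → (-0.087703, -0.384278, 1.8195)–(-0.355133, -0.171009, 1.8195)  len=0.3421
  (v7,v8,v2) [--+] → (0.24575, -0.308173, 1.8195)–(-0.087703, -0.384278, 1.8195)  len=0.3420
  (v8,v1,v2) [--+] → (0.394171, 0, 1.8195)–(0.24575, -0.308173, 1.8195)  len=0.3421

Chained into 1 loop(s):
  loop 1: 7 segments, perimeter = 2.3943
Total perimeter = 2.394


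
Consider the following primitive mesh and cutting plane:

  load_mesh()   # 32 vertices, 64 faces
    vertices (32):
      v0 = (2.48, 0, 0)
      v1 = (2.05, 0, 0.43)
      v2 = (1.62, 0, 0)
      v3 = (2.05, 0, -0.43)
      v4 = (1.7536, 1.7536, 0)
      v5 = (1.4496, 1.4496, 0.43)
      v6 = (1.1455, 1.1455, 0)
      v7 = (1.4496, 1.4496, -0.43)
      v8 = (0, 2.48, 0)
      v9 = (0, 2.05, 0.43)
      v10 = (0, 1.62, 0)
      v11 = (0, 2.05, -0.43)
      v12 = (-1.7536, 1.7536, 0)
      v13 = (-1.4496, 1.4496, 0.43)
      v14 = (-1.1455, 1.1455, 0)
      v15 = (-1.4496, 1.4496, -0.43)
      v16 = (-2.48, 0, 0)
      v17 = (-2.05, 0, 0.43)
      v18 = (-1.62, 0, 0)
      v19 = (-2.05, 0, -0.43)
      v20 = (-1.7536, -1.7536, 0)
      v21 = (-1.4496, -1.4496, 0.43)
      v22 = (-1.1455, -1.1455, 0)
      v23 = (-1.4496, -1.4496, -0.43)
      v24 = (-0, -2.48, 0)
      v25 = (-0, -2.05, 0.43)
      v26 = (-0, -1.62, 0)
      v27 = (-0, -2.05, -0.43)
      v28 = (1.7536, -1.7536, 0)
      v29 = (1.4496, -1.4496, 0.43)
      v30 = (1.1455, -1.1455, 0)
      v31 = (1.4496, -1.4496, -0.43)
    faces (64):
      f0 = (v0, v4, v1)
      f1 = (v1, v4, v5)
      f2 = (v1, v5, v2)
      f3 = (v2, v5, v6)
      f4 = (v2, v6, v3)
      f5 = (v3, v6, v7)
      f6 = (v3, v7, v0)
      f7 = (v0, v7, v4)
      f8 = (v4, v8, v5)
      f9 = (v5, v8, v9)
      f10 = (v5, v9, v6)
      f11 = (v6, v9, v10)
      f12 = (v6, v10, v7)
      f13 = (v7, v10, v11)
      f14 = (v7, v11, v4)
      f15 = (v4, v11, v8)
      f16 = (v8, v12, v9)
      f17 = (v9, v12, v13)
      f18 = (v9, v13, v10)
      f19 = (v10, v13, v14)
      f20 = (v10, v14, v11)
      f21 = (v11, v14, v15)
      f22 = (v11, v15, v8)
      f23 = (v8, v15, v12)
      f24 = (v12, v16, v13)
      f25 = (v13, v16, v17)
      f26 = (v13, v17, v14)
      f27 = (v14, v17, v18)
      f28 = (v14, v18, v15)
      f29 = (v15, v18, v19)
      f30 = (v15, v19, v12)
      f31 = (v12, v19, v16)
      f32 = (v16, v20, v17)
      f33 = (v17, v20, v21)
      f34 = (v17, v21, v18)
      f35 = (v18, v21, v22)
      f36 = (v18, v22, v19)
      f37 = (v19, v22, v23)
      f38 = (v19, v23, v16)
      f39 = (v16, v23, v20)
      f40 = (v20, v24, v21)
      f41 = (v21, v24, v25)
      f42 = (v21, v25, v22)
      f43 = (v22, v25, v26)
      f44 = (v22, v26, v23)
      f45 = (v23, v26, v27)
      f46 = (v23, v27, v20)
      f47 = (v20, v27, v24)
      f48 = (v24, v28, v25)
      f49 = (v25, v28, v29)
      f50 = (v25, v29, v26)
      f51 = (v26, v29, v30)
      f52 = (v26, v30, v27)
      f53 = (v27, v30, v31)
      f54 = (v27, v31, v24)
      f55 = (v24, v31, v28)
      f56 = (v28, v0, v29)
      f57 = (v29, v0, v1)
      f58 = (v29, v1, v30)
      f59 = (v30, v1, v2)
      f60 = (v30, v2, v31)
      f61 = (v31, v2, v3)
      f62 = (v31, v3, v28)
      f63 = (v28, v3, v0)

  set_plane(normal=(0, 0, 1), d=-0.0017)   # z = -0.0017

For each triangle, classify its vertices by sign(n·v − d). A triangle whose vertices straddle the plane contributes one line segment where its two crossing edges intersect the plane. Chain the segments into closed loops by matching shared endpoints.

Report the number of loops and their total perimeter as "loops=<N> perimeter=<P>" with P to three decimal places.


loops=2 perimeter=25.104

Straddling triangles (32 of 64):
  (v2,v6,v3) [++-] → (1.14908, 1.14097, -0.0017)–(1.6217, 0, -0.0017)  len=1.2350
  (v3,v6,v7) [-+-] → (1.14908, 1.14097, -0.0017)–(1.1467, 1.1467, -0.0017)  len=0.0062
  (v3,v7,v0) [--+] → (2.47593, 0.00573098, -0.0017)–(2.4783, 0, -0.0017)  len=0.0062
  (v0,v7,v4) [+-+] → (2.47593, 0.00573098, -0.0017)–(1.7524, 1.7524, -0.0017)  len=1.8906
  (v6,v10,v7) [++-] → (0.00573098, 1.61933, -0.0017)–(1.1467, 1.1467, -0.0017)  len=1.2350
  (v7,v10,v11) [-+-] → (0.00573098, 1.61933, -0.0017)–(0, 1.6217, -0.0017)  len=0.0062
  (v7,v11,v4) [--+] → (1.74667, 1.75477, -0.0017)–(1.7524, 1.7524, -0.0017)  len=0.0062
  (v4,v11,v8) [+-+] → (1.74667, 1.75477, -0.0017)–(0, 2.4783, -0.0017)  len=1.8906
  (v10,v14,v11) [++-] → (-1.14097, 1.14908, -0.0017)–(0, 1.6217, -0.0017)  len=1.2350
  (v11,v14,v15) [-+-] → (-1.14097, 1.14908, -0.0017)–(-1.1467, 1.1467, -0.0017)  len=0.0062
  (v11,v15,v8) [--+] → (-0.00573098, 2.47593, -0.0017)–(0, 2.4783, -0.0017)  len=0.0062
  (v8,v15,v12) [+-+] → (-0.00573098, 2.47593, -0.0017)–(-1.7524, 1.7524, -0.0017)  len=1.8906
  (v14,v18,v15) [++-] → (-1.61933, 0.00573098, -0.0017)–(-1.1467, 1.1467, -0.0017)  len=1.2350
  (v15,v18,v19) [-+-] → (-1.61933, 0.00573098, -0.0017)–(-1.6217, 0, -0.0017)  len=0.0062
  (v15,v19,v12) [--+] → (-1.75477, 1.74667, -0.0017)–(-1.7524, 1.7524, -0.0017)  len=0.0062
  (v12,v19,v16) [+-+] → (-1.75477, 1.74667, -0.0017)–(-2.4783, 0, -0.0017)  len=1.8906
  (v18,v22,v19) [++-] → (-1.14908, -1.14097, -0.0017)–(-1.6217, 0, -0.0017)  len=1.2350
  (v19,v22,v23) [-+-] → (-1.14908, -1.14097, -0.0017)–(-1.1467, -1.1467, -0.0017)  len=0.0062
  (v19,v23,v16) [--+] → (-2.47593, -0.00573098, -0.0017)–(-2.4783, 0, -0.0017)  len=0.0062
  (v16,v23,v20) [+-+] → (-2.47593, -0.00573098, -0.0017)–(-1.7524, -1.7524, -0.0017)  len=1.8906
  (v22,v26,v23) [++-] → (-0.00573098, -1.61933, -0.0017)–(-1.1467, -1.1467, -0.0017)  len=1.2350
  (v23,v26,v27) [-+-] → (-0.00573098, -1.61933, -0.0017)–(0, -1.6217, -0.0017)  len=0.0062
  (v23,v27,v20) [--+] → (-1.74667, -1.75477, -0.0017)–(-1.7524, -1.7524, -0.0017)  len=0.0062
  (v20,v27,v24) [+-+] → (-1.74667, -1.75477, -0.0017)–(0, -2.4783, -0.0017)  len=1.8906
  (v26,v30,v27) [++-] → (1.14097, -1.14908, -0.0017)–(0, -1.6217, -0.0017)  len=1.2350
  (v27,v30,v31) [-+-] → (1.14097, -1.14908, -0.0017)–(1.1467, -1.1467, -0.0017)  len=0.0062
  (v27,v31,v24) [--+] → (0.00573098, -2.47593, -0.0017)–(0, -2.4783, -0.0017)  len=0.0062
  (v24,v31,v28) [+-+] → (0.00573098, -2.47593, -0.0017)–(1.7524, -1.7524, -0.0017)  len=1.8906
  (v30,v2,v31) [++-] → (1.61933, -0.00573098, -0.0017)–(1.1467, -1.1467, -0.0017)  len=1.2350
  (v31,v2,v3) [-+-] → (1.61933, -0.00573098, -0.0017)–(1.6217, 0, -0.0017)  len=0.0062
  (v31,v3,v28) [--+] → (1.75477, -1.74667, -0.0017)–(1.7524, -1.7524, -0.0017)  len=0.0062
  (v28,v3,v0) [+-+] → (1.75477, -1.74667, -0.0017)–(2.4783, 0, -0.0017)  len=1.8906

Chained into 2 loop(s):
  loop 1: 16 segments, perimeter = 9.9295
  loop 2: 16 segments, perimeter = 15.1744
Total perimeter = 25.104


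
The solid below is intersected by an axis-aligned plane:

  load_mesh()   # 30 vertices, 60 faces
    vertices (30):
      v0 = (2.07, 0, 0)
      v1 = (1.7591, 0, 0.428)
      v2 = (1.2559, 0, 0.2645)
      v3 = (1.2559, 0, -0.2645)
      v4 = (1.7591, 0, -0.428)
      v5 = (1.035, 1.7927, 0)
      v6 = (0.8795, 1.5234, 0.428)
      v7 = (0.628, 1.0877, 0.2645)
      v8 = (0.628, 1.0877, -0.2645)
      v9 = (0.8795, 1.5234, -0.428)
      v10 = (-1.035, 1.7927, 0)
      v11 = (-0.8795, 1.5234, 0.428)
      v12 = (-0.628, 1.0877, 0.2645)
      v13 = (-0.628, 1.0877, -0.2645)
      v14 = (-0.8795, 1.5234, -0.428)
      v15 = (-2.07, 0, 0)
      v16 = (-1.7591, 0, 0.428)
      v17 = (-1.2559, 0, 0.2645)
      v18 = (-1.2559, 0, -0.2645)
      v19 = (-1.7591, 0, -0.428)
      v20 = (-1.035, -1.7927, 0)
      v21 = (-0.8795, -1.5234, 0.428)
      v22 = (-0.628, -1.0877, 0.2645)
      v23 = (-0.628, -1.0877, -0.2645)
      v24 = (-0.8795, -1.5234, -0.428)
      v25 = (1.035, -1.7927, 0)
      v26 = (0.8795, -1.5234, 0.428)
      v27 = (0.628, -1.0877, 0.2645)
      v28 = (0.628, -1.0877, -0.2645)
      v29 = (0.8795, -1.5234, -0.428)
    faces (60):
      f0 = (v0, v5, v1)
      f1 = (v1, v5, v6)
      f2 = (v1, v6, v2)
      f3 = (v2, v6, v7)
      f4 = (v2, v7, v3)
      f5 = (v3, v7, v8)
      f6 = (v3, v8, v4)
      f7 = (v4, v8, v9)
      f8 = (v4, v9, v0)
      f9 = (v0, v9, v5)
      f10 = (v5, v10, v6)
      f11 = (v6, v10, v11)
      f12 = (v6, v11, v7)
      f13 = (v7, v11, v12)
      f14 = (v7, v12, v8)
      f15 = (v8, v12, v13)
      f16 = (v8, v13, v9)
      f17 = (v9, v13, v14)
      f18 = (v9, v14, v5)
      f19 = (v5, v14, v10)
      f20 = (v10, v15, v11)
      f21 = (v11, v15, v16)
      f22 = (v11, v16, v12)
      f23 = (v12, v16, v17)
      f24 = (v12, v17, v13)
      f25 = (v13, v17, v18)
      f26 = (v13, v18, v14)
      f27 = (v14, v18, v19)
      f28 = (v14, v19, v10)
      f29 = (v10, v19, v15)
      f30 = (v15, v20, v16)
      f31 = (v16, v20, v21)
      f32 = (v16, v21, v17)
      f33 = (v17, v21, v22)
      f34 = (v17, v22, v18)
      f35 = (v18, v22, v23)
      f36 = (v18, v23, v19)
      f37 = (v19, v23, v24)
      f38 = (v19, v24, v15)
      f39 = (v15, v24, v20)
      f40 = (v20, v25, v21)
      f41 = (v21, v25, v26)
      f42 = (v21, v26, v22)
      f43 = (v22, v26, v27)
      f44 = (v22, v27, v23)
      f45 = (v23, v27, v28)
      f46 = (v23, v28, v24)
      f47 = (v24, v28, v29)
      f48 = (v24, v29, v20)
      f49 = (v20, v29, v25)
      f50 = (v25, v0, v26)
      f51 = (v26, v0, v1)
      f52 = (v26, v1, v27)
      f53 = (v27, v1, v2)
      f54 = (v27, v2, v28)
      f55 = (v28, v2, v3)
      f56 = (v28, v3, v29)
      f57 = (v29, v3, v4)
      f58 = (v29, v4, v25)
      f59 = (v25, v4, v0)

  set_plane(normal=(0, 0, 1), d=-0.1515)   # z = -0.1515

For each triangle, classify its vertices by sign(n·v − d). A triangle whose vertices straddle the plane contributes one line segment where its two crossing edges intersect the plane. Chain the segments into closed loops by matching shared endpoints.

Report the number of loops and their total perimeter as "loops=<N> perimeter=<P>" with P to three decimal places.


loops=2 perimeter=19.295

Straddling triangles (24 of 60):
  (v2,v7,v3) [++-] → (1.12177, 0.232344, -0.1515)–(1.2559, 0, -0.1515)  len=0.2683
  (v3,v7,v8) [-+-] → (1.12177, 0.232344, -0.1515)–(0.628, 1.0877, -0.1515)  len=0.9876
  (v4,v9,v0) [--+] → (1.6486, 0.539241, -0.1515)–(1.95995, 0, -0.1515)  len=0.6227
  (v0,v9,v5) [+-+] → (1.6486, 0.539241, -0.1515)–(0.979957, 1.69738, -0.1515)  len=1.3373
  (v7,v12,v8) [++-] → (0.359705, 1.0877, -0.1515)–(0.628, 1.0877, -0.1515)  len=0.2683
  (v8,v12,v13) [-+-] → (0.359705, 1.0877, -0.1515)–(-0.628, 1.0877, -0.1515)  len=0.9877
  (v9,v14,v5) [--+] → (0.357321, 1.69738, -0.1515)–(0.979957, 1.69738, -0.1515)  len=0.6226
  (v5,v14,v10) [+-+] → (0.357321, 1.69738, -0.1515)–(-0.979957, 1.69738, -0.1515)  len=1.3373
  (v12,v17,v13) [++-] → (-0.762126, 0.855356, -0.1515)–(-0.628, 1.0877, -0.1515)  len=0.2683
  (v13,v17,v18) [-+-] → (-0.762126, 0.855356, -0.1515)–(-1.2559, 0, -0.1515)  len=0.9876
  (v14,v19,v10) [--+] → (-1.29131, 1.15813, -0.1515)–(-0.979957, 1.69738, -0.1515)  len=0.6227
  (v10,v19,v15) [+-+] → (-1.29131, 1.15813, -0.1515)–(-1.95995, 0, -0.1515)  len=1.3373
  (v17,v22,v18) [++-] → (-1.12177, -0.232344, -0.1515)–(-1.2559, 0, -0.1515)  len=0.2683
  (v18,v22,v23) [-+-] → (-1.12177, -0.232344, -0.1515)–(-0.628, -1.0877, -0.1515)  len=0.9876
  (v19,v24,v15) [--+] → (-1.6486, -0.539241, -0.1515)–(-1.95995, 0, -0.1515)  len=0.6227
  (v15,v24,v20) [+-+] → (-1.6486, -0.539241, -0.1515)–(-0.979957, -1.69738, -0.1515)  len=1.3373
  (v22,v27,v23) [++-] → (-0.359705, -1.0877, -0.1515)–(-0.628, -1.0877, -0.1515)  len=0.2683
  (v23,v27,v28) [-+-] → (-0.359705, -1.0877, -0.1515)–(0.628, -1.0877, -0.1515)  len=0.9877
  (v24,v29,v20) [--+] → (-0.357321, -1.69738, -0.1515)–(-0.979957, -1.69738, -0.1515)  len=0.6226
  (v20,v29,v25) [+-+] → (-0.357321, -1.69738, -0.1515)–(0.979957, -1.69738, -0.1515)  len=1.3373
  (v27,v2,v28) [++-] → (0.762126, -0.855356, -0.1515)–(0.628, -1.0877, -0.1515)  len=0.2683
  (v28,v2,v3) [-+-] → (0.762126, -0.855356, -0.1515)–(1.2559, 0, -0.1515)  len=0.9876
  (v29,v4,v25) [--+] → (1.29131, -1.15813, -0.1515)–(0.979957, -1.69738, -0.1515)  len=0.6227
  (v25,v4,v0) [+-+] → (1.29131, -1.15813, -0.1515)–(1.95995, 0, -0.1515)  len=1.3373

Chained into 2 loop(s):
  loop 1: 12 segments, perimeter = 7.5357
  loop 2: 12 segments, perimeter = 11.7597
Total perimeter = 19.295


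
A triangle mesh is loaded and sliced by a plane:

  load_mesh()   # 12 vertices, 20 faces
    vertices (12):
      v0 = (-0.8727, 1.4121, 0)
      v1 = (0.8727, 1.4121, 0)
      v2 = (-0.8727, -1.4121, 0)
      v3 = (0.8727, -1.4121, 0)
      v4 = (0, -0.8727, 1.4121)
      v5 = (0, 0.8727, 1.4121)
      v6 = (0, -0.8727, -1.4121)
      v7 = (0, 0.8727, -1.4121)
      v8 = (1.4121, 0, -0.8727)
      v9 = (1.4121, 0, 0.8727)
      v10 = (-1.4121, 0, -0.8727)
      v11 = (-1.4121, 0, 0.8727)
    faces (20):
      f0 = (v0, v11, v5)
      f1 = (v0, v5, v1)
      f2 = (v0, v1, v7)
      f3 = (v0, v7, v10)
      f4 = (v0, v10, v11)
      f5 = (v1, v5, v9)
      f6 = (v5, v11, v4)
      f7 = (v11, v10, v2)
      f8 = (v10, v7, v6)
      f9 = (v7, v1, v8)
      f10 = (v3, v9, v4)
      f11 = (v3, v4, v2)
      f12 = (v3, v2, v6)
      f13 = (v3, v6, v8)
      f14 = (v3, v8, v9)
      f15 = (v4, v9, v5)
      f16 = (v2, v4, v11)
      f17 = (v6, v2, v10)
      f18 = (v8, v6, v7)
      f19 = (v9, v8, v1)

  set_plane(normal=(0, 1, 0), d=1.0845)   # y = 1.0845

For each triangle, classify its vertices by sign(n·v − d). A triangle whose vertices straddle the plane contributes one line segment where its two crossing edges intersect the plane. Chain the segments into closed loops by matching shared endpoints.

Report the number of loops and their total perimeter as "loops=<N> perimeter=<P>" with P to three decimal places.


loops=1 perimeter=5.887

Straddling triangles (8 of 20):
  (v0,v11,v5) [+--] → (-0.997838, 1.0845, 0.202462)–(-0.342673, 1.0845, 0.857627)  len=0.9265
  (v0,v5,v1) [+-+] → (-0.342673, 1.0845, 0.857627)–(0.342673, 1.0845, 0.857627)  len=0.6853
  (v0,v1,v7) [++-] → (0.342673, 1.0845, -0.857627)–(-0.342673, 1.0845, -0.857627)  len=0.6853
  (v0,v7,v10) [+--] → (-0.342673, 1.0845, -0.857627)–(-0.997838, 1.0845, -0.202462)  len=0.9265
  (v0,v10,v11) [+--] → (-0.997838, 1.0845, -0.202462)–(-0.997838, 1.0845, 0.202462)  len=0.4049
  (v1,v5,v9) [+--] → (0.342673, 1.0845, 0.857627)–(0.997838, 1.0845, 0.202462)  len=0.9265
  (v7,v1,v8) [-+-] → (0.342673, 1.0845, -0.857627)–(0.997838, 1.0845, -0.202462)  len=0.9265
  (v9,v8,v1) [--+] → (0.997838, 1.0845, -0.202462)–(0.997838, 1.0845, 0.202462)  len=0.4049

Chained into 1 loop(s):
  loop 1: 8 segments, perimeter = 5.8867
Total perimeter = 5.887


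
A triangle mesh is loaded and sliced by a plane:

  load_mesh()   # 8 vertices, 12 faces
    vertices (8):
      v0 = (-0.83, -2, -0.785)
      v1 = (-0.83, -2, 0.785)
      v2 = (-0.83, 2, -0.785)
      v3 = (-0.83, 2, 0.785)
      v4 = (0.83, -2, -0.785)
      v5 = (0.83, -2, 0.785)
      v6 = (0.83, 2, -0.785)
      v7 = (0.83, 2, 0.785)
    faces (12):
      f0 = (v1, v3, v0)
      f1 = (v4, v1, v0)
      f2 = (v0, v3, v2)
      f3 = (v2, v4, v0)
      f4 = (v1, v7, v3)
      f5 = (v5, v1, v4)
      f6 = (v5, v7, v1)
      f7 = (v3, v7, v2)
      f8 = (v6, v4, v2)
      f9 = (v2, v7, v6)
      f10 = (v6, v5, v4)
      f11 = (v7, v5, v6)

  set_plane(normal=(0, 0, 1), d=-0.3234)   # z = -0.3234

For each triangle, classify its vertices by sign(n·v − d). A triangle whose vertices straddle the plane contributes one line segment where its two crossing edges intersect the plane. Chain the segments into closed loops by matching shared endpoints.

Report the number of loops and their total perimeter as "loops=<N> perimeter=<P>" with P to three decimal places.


Straddling triangles (8 of 12):
  (v1,v3,v0) [++-] → (-0.83, -0.823949, -0.3234)–(-0.83, -2, -0.3234)  len=1.1761
  (v4,v1,v0) [-+-] → (0.341939, -2, -0.3234)–(-0.83, -2, -0.3234)  len=1.1719
  (v0,v3,v2) [-+-] → (-0.83, -0.823949, -0.3234)–(-0.83, 2, -0.3234)  len=2.8239
  (v5,v1,v4) [++-] → (0.341939, -2, -0.3234)–(0.83, -2, -0.3234)  len=0.4881
  (v3,v7,v2) [++-] → (-0.341939, 2, -0.3234)–(-0.83, 2, -0.3234)  len=0.4881
  (v2,v7,v6) [-+-] → (-0.341939, 2, -0.3234)–(0.83, 2, -0.3234)  len=1.1719
  (v6,v5,v4) [-+-] → (0.83, 0.823949, -0.3234)–(0.83, -2, -0.3234)  len=2.8239
  (v7,v5,v6) [++-] → (0.83, 0.823949, -0.3234)–(0.83, 2, -0.3234)  len=1.1761

Chained into 1 loop(s):
  loop 1: 8 segments, perimeter = 11.3200
Total perimeter = 11.320

loops=1 perimeter=11.320


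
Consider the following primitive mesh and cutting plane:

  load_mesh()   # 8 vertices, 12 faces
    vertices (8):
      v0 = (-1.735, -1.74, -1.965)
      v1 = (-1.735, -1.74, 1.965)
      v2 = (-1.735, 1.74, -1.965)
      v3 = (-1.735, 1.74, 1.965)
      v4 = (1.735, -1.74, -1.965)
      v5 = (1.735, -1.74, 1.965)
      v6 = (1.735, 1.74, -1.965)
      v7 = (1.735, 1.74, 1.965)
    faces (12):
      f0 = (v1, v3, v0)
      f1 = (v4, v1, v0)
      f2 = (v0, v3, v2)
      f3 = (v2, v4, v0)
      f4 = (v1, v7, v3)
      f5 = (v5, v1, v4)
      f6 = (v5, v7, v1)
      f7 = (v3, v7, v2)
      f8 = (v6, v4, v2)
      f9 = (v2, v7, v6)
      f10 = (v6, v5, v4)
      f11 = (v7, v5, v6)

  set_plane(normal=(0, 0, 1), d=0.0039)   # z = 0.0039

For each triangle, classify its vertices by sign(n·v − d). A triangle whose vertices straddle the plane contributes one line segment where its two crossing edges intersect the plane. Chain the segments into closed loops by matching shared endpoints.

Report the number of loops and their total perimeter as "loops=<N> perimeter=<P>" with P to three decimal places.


loops=1 perimeter=13.900

Straddling triangles (8 of 12):
  (v1,v3,v0) [++-] → (-1.735, 0.00345344, 0.0039)–(-1.735, -1.74, 0.0039)  len=1.7435
  (v4,v1,v0) [-+-] → (-0.00344351, -1.74, 0.0039)–(-1.735, -1.74, 0.0039)  len=1.7316
  (v0,v3,v2) [-+-] → (-1.735, 0.00345344, 0.0039)–(-1.735, 1.74, 0.0039)  len=1.7365
  (v5,v1,v4) [++-] → (-0.00344351, -1.74, 0.0039)–(1.735, -1.74, 0.0039)  len=1.7384
  (v3,v7,v2) [++-] → (0.00344351, 1.74, 0.0039)–(-1.735, 1.74, 0.0039)  len=1.7384
  (v2,v7,v6) [-+-] → (0.00344351, 1.74, 0.0039)–(1.735, 1.74, 0.0039)  len=1.7316
  (v6,v5,v4) [-+-] → (1.735, -0.00345344, 0.0039)–(1.735, -1.74, 0.0039)  len=1.7365
  (v7,v5,v6) [++-] → (1.735, -0.00345344, 0.0039)–(1.735, 1.74, 0.0039)  len=1.7435

Chained into 1 loop(s):
  loop 1: 8 segments, perimeter = 13.9000
Total perimeter = 13.900


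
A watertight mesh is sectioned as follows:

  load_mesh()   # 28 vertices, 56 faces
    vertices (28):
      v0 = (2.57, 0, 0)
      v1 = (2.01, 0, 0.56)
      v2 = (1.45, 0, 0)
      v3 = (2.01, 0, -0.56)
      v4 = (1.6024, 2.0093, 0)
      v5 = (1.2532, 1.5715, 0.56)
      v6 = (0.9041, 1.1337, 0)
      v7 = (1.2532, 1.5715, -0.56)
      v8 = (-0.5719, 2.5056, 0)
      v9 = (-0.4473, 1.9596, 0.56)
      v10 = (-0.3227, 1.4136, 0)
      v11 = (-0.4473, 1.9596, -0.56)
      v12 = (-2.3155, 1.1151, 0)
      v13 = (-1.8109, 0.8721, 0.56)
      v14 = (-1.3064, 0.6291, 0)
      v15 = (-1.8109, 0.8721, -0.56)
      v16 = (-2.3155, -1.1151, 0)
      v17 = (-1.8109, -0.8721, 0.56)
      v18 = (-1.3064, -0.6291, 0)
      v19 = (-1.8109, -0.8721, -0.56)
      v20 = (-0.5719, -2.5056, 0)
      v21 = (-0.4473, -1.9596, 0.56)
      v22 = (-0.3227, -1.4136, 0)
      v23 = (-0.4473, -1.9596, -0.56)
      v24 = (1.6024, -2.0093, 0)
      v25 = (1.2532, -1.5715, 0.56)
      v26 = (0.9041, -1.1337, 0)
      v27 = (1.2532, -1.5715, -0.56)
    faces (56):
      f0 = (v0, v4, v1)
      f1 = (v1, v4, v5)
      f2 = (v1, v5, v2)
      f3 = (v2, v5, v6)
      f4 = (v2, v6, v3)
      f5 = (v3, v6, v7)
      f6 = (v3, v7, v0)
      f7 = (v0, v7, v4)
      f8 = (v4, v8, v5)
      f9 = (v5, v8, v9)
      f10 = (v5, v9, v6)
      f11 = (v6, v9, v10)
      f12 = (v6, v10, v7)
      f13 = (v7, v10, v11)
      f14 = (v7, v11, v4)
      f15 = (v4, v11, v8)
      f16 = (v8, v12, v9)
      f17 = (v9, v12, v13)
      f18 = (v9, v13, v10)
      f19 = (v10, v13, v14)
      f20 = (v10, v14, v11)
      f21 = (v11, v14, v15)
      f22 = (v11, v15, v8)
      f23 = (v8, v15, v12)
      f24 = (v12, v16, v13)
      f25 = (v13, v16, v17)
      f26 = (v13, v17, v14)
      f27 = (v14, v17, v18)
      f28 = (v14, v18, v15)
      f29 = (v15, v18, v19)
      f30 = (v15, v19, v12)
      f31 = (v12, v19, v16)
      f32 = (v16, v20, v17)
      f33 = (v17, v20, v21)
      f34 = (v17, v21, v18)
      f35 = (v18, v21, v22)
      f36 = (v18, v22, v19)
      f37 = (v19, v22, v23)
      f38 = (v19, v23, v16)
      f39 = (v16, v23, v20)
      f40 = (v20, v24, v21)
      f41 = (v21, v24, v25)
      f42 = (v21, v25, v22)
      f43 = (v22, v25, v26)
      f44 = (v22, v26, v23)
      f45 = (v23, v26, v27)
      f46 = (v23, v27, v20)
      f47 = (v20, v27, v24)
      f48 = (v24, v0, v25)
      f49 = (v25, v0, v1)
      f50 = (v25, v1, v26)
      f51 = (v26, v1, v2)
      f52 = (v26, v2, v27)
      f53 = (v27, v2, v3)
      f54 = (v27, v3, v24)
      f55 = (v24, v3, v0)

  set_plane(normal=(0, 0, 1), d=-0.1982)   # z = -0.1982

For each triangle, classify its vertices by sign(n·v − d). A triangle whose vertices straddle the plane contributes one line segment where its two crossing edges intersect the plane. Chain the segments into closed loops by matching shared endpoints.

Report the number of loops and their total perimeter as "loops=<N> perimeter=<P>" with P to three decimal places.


Straddling triangles (28 of 56):
  (v2,v6,v3) [++-] → (1.29551, 0.732451, -0.1982)–(1.6482, 0, -0.1982)  len=0.8129
  (v3,v6,v7) [-+-] → (1.29551, 0.732451, -0.1982)–(1.02766, 1.28865, -0.1982)  len=0.6173
  (v3,v7,v0) [--+] → (2.10395, 0.556199, -0.1982)–(2.3718, 0, -0.1982)  len=0.6173
  (v0,v7,v4) [+-+] → (2.10395, 0.556199, -0.1982)–(1.47881, 1.85435, -0.1982)  len=1.4408
  (v6,v10,v7) [++-] → (0.235056, 1.46949, -0.1982)–(1.02766, 1.28865, -0.1982)  len=0.8130
  (v7,v10,v11) [-+-] → (0.235056, 1.46949, -0.1982)–(-0.366799, 1.60684, -0.1982)  len=0.6173
  (v7,v11,v4) [--+] → (0.876953, 1.99171, -0.1982)–(1.47881, 1.85435, -0.1982)  len=0.6173
  (v4,v11,v8) [+-+] → (0.876953, 1.99171, -0.1982)–(-0.527801, 2.31236, -0.1982)  len=1.4409
  (v10,v14,v11) [++-] → (-1.00234, 1.1, -0.1982)–(-0.366799, 1.60684, -0.1982)  len=0.8129
  (v11,v14,v15) [-+-] → (-1.00234, 1.1, -0.1982)–(-1.48496, 0.715105, -0.1982)  len=0.6173
  (v11,v15,v8) [--+] → (-1.01042, 1.92746, -0.1982)–(-0.527801, 2.31235, -0.1982)  len=0.6173
  (v8,v15,v12) [+-+] → (-1.01042, 1.92746, -0.1982)–(-2.13691, 1.0291, -0.1982)  len=1.4408
  (v14,v18,v15) [++-] → (-1.48496, -0.0977824, -0.1982)–(-1.48496, 0.715105, -0.1982)  len=0.8129
  (v15,v18,v19) [-+-] → (-1.48496, -0.0977824, -0.1982)–(-1.48496, -0.715105, -0.1982)  len=0.6173
  (v15,v19,v12) [--+] → (-2.13691, 0.411773, -0.1982)–(-2.13691, 1.0291, -0.1982)  len=0.6173
  (v12,v19,v16) [+-+] → (-2.13691, 0.411773, -0.1982)–(-2.13691, -1.0291, -0.1982)  len=1.4409
  (v18,v22,v19) [++-] → (-0.849416, -1.22195, -0.1982)–(-1.48496, -0.715105, -0.1982)  len=0.8129
  (v19,v22,v23) [-+-] → (-0.849416, -1.22195, -0.1982)–(-0.366799, -1.60684, -0.1982)  len=0.6173
  (v19,v23,v16) [--+] → (-1.65429, -1.41399, -0.1982)–(-2.13691, -1.0291, -0.1982)  len=0.6173
  (v16,v23,v20) [+-+] → (-1.65429, -1.41399, -0.1982)–(-0.527801, -2.31236, -0.1982)  len=1.4408
  (v22,v26,v23) [++-] → (0.425801, -1.42601, -0.1982)–(-0.366799, -1.60684, -0.1982)  len=0.8130
  (v23,v26,v27) [-+-] → (0.425801, -1.42601, -0.1982)–(1.02766, -1.28865, -0.1982)  len=0.6173
  (v23,v27,v20) [--+] → (0.074055, -2.175, -0.1982)–(-0.527801, -2.31235, -0.1982)  len=0.6173
  (v20,v27,v24) [+-+] → (0.074055, -2.175, -0.1982)–(1.47881, -1.85435, -0.1982)  len=1.4409
  (v26,v2,v27) [++-] → (1.38035, -0.556199, -0.1982)–(1.02766, -1.28865, -0.1982)  len=0.8129
  (v27,v2,v3) [-+-] → (1.38035, -0.556199, -0.1982)–(1.6482, 0, -0.1982)  len=0.6173
  (v27,v3,v24) [--+] → (1.74666, -1.29815, -0.1982)–(1.47881, -1.85435, -0.1982)  len=0.6173
  (v24,v3,v0) [+-+] → (1.74666, -1.29815, -0.1982)–(2.3718, 0, -0.1982)  len=1.4408

Chained into 2 loop(s):
  loop 1: 14 segments, perimeter = 10.0118
  loop 2: 14 segments, perimeter = 14.4073
Total perimeter = 24.419

loops=2 perimeter=24.419


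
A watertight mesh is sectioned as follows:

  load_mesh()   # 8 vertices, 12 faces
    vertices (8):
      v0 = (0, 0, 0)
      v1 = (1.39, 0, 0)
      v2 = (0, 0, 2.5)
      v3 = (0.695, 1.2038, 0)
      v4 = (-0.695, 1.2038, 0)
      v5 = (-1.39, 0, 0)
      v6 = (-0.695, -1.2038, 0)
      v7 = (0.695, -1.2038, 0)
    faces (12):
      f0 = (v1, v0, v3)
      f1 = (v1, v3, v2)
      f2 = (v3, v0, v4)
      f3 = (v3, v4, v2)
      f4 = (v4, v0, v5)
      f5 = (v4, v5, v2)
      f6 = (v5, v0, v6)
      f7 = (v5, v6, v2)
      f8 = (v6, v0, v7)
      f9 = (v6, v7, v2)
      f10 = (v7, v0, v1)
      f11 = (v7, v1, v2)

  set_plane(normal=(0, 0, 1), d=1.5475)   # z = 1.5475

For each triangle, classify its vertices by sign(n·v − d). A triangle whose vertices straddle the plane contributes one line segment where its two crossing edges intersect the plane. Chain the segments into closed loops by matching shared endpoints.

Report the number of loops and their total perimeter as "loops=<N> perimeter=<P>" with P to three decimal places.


Straddling triangles (6 of 12):
  (v1,v3,v2) [--+] → (0.264795, 0.458648, 1.5475)–(0.52959, 0, 1.5475)  len=0.5296
  (v3,v4,v2) [--+] → (-0.264795, 0.458648, 1.5475)–(0.264795, 0.458648, 1.5475)  len=0.5296
  (v4,v5,v2) [--+] → (-0.52959, 0, 1.5475)–(-0.264795, 0.458648, 1.5475)  len=0.5296
  (v5,v6,v2) [--+] → (-0.264795, -0.458648, 1.5475)–(-0.52959, 0, 1.5475)  len=0.5296
  (v6,v7,v2) [--+] → (0.264795, -0.458648, 1.5475)–(-0.264795, -0.458648, 1.5475)  len=0.5296
  (v7,v1,v2) [--+] → (0.52959, 0, 1.5475)–(0.264795, -0.458648, 1.5475)  len=0.5296

Chained into 1 loop(s):
  loop 1: 6 segments, perimeter = 3.1776
Total perimeter = 3.178

loops=1 perimeter=3.178


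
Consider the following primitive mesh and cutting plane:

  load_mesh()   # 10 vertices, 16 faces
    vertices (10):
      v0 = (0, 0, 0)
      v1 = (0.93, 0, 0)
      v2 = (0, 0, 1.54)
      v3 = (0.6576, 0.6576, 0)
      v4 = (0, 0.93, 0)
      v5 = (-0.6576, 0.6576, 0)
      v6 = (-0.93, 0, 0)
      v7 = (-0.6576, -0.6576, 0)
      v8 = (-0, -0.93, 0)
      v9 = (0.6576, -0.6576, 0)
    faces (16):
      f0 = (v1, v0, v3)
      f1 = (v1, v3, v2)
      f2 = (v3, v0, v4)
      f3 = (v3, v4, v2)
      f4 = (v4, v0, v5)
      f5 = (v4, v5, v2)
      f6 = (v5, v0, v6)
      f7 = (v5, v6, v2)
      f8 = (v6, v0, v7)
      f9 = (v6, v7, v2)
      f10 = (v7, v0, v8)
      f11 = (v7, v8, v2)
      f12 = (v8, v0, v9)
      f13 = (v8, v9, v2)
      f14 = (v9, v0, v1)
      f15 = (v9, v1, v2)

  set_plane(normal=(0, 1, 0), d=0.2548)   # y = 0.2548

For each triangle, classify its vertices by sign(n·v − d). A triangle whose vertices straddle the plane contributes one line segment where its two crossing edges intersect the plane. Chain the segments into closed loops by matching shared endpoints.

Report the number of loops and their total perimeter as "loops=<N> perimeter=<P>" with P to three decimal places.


loops=1 perimeter=4.471

Straddling triangles (8 of 16):
  (v1,v0,v3) [--+] → (0.2548, 0.2548, 0)–(0.824453, 0.2548, 0)  len=0.5697
  (v1,v3,v2) [-+-] → (0.824453, 0.2548, 0)–(0.2548, 0.2548, 0.943297)  len=1.1020
  (v3,v0,v4) [+-+] → (0.2548, 0.2548, 0)–(0, 0.2548, 0)  len=0.2548
  (v3,v4,v2) [++-] → (0, 0.2548, 1.11807)–(0.2548, 0.2548, 0.943297)  len=0.3090
  (v4,v0,v5) [+-+] → (0, 0.2548, 0)–(-0.2548, 0.2548, 0)  len=0.2548
  (v4,v5,v2) [++-] → (-0.2548, 0.2548, 0.943297)–(0, 0.2548, 1.11807)  len=0.3090
  (v5,v0,v6) [+--] → (-0.2548, 0.2548, 0)–(-0.824453, 0.2548, 0)  len=0.5697
  (v5,v6,v2) [+--] → (-0.824453, 0.2548, 0)–(-0.2548, 0.2548, 0.943297)  len=1.1020

Chained into 1 loop(s):
  loop 1: 8 segments, perimeter = 4.4708
Total perimeter = 4.471


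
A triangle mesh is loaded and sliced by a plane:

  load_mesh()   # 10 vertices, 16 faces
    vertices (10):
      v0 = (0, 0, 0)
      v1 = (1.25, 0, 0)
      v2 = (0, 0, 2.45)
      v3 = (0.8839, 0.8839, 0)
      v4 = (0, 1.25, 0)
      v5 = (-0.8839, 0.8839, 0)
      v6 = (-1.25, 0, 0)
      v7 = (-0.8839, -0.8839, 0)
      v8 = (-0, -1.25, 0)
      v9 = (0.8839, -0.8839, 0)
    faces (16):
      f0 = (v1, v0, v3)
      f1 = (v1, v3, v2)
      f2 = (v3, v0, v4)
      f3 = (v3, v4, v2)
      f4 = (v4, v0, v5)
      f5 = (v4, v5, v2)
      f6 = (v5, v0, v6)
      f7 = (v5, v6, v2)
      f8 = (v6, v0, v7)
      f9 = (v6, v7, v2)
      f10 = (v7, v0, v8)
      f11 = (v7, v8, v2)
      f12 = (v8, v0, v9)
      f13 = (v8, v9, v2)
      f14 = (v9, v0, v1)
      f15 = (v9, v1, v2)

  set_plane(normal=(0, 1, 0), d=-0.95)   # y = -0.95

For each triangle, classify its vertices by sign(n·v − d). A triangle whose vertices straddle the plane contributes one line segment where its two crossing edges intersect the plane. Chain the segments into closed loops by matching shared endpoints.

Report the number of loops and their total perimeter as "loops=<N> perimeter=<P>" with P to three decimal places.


loops=1 perimeter=3.314

Straddling triangles (4 of 16):
  (v7,v0,v8) [++-] → (0, -0.95, 0)–(-0.72431, -0.95, 0)  len=0.7243
  (v7,v8,v2) [+-+] → (-0.72431, -0.95, 0)–(0, -0.95, 0.588)  len=0.9329
  (v8,v0,v9) [-++] → (0, -0.95, 0)–(0.72431, -0.95, 0)  len=0.7243
  (v8,v9,v2) [-++] → (0.72431, -0.95, 0)–(0, -0.95, 0.588)  len=0.9329

Chained into 1 loop(s):
  loop 1: 4 segments, perimeter = 3.3145
Total perimeter = 3.314


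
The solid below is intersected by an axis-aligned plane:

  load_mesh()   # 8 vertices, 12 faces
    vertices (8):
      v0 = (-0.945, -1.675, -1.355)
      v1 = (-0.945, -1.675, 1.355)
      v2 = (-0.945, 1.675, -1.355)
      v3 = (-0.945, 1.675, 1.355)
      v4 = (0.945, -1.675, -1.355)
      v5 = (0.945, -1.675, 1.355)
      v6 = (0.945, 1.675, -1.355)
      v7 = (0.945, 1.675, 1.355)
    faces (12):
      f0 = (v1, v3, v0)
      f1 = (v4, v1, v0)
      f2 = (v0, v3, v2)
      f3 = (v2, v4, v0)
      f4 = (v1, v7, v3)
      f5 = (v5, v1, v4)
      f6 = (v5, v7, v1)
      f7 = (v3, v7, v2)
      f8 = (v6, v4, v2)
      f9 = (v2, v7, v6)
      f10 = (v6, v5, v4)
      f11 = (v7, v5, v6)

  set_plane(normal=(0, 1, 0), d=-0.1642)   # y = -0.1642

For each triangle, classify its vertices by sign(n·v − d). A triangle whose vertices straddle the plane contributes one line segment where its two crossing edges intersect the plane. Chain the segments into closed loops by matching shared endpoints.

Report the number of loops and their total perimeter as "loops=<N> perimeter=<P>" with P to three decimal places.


loops=1 perimeter=9.200

Straddling triangles (8 of 12):
  (v1,v3,v0) [-+-] → (-0.945, -0.1642, 1.355)–(-0.945, -0.1642, -0.13283)  len=1.4878
  (v0,v3,v2) [-++] → (-0.945, -0.1642, -0.13283)–(-0.945, -0.1642, -1.355)  len=1.2222
  (v2,v4,v0) [+--] → (0.0926382, -0.1642, -1.355)–(-0.945, -0.1642, -1.355)  len=1.0376
  (v1,v7,v3) [-++] → (-0.0926382, -0.1642, 1.355)–(-0.945, -0.1642, 1.355)  len=0.8524
  (v5,v7,v1) [-+-] → (0.945, -0.1642, 1.355)–(-0.0926382, -0.1642, 1.355)  len=1.0376
  (v6,v4,v2) [+-+] → (0.945, -0.1642, -1.355)–(0.0926382, -0.1642, -1.355)  len=0.8524
  (v6,v5,v4) [+--] → (0.945, -0.1642, 0.13283)–(0.945, -0.1642, -1.355)  len=1.4878
  (v7,v5,v6) [+-+] → (0.945, -0.1642, 1.355)–(0.945, -0.1642, 0.13283)  len=1.2222

Chained into 1 loop(s):
  loop 1: 8 segments, perimeter = 9.2000
Total perimeter = 9.200


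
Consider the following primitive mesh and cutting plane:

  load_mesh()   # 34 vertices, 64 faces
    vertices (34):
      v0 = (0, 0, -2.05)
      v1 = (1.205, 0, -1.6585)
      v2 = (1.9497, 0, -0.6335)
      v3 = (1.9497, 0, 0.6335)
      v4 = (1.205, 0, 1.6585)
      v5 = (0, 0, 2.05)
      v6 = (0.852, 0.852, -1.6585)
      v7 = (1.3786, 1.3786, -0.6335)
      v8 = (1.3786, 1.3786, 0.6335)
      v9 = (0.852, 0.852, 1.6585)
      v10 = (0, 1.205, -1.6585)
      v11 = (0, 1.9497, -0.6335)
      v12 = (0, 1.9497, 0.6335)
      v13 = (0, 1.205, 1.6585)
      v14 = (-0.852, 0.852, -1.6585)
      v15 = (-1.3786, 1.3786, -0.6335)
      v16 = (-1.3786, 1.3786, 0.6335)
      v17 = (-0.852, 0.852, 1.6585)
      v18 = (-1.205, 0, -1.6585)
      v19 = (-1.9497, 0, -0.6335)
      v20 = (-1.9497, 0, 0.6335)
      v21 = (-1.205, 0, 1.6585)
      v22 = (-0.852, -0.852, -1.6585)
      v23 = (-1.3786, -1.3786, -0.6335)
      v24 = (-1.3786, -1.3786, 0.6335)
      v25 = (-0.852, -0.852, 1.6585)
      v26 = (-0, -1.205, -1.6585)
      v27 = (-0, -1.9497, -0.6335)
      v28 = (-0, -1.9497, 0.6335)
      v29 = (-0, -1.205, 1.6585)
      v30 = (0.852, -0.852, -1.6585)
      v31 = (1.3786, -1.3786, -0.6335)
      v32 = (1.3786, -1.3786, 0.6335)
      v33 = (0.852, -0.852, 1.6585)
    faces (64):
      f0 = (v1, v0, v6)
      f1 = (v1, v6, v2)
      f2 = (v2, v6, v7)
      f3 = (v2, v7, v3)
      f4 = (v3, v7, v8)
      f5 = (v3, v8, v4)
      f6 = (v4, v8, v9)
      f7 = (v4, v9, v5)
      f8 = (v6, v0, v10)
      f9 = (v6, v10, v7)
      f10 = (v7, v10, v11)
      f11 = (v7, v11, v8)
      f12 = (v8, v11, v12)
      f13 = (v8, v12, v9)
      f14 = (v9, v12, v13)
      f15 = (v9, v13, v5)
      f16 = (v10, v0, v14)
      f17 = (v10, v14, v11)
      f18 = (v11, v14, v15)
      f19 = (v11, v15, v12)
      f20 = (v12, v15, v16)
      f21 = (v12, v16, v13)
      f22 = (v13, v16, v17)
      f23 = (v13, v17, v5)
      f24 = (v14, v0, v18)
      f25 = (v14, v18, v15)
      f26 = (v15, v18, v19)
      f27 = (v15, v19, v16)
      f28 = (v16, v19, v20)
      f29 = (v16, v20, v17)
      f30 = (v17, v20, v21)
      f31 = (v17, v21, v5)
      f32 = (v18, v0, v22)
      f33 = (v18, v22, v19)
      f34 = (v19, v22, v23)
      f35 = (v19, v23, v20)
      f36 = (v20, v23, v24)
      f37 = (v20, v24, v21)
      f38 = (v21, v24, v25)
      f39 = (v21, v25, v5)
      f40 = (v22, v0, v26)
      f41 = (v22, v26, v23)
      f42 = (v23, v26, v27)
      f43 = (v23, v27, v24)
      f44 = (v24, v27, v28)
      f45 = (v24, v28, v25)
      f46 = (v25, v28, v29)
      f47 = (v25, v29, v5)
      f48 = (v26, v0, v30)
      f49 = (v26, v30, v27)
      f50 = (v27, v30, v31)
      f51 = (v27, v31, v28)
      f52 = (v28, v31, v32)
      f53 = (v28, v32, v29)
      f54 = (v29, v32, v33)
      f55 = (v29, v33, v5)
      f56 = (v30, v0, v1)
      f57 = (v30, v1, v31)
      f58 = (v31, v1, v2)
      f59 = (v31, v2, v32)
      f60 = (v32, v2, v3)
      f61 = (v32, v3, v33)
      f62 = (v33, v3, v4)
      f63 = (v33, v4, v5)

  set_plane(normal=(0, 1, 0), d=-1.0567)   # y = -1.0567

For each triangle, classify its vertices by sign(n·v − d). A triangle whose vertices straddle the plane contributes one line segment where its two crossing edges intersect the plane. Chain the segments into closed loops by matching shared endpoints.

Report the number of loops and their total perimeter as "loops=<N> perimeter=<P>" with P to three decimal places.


loops=1 perimeter=10.294

Straddling triangles (20 of 64):
  (v19,v22,v23) [++-] → (-1.0567, -1.0567, -1.26006)–(-1.51195, -1.0567, -0.6335)  len=0.7745
  (v19,v23,v20) [+-+] → (-1.51195, -1.0567, -0.6335)–(-1.51195, -1.0567, -0.337658)  len=0.2958
  (v20,v23,v24) [+--] → (-1.51195, -1.0567, -0.337658)–(-1.51195, -1.0567, 0.6335)  len=0.9712
  (v20,v24,v21) [+-+] → (-1.51195, -1.0567, 0.6335)–(-1.33806, -1.0567, 0.872835)  len=0.2958
  (v21,v24,v25) [+-+] → (-1.33806, -1.0567, 0.872835)–(-1.0567, -1.0567, 1.26006)  len=0.4787
  (v22,v0,v26) [++-] → (0, -1.0567, -1.70668)–(-0.357937, -1.0567, -1.6585)  len=0.3612
  (v22,v26,v23) [+--] → (-0.357937, -1.0567, -1.6585)–(-1.0567, -1.0567, -1.26006)  len=0.8044
  (v24,v28,v25) [--+] → (-0.693118, -1.0567, 1.46736)–(-1.0567, -1.0567, 1.26006)  len=0.4185
  (v25,v28,v29) [+--] → (-0.693118, -1.0567, 1.46736)–(-0.357937, -1.0567, 1.6585)  len=0.3859
  (v25,v29,v5) [+-+] → (-0.357937, -1.0567, 1.6585)–(0, -1.0567, 1.70668)  len=0.3612
  (v26,v0,v30) [-++] → (0, -1.0567, -1.70668)–(0.357937, -1.0567, -1.6585)  len=0.3612
  (v26,v30,v27) [-+-] → (0.357937, -1.0567, -1.6585)–(0.693118, -1.0567, -1.46736)  len=0.3859
  (v27,v30,v31) [-+-] → (0.693118, -1.0567, -1.46736)–(1.0567, -1.0567, -1.26006)  len=0.4185
  (v29,v32,v33) [--+] → (1.0567, -1.0567, 1.26006)–(0.357937, -1.0567, 1.6585)  len=0.8044
  (v29,v33,v5) [-++] → (0.357937, -1.0567, 1.6585)–(0, -1.0567, 1.70668)  len=0.3612
  (v30,v1,v31) [++-] → (1.33806, -1.0567, -0.872835)–(1.0567, -1.0567, -1.26006)  len=0.4787
  (v31,v1,v2) [-++] → (1.33806, -1.0567, -0.872835)–(1.51195, -1.0567, -0.6335)  len=0.2958
  (v31,v2,v32) [-+-] → (1.51195, -1.0567, -0.6335)–(1.51195, -1.0567, 0.337658)  len=0.9712
  (v32,v2,v3) [-++] → (1.51195, -1.0567, 0.337658)–(1.51195, -1.0567, 0.6335)  len=0.2958
  (v32,v3,v33) [-++] → (1.51195, -1.0567, 0.6335)–(1.0567, -1.0567, 1.26006)  len=0.7745

Chained into 1 loop(s):
  loop 1: 20 segments, perimeter = 10.2941
Total perimeter = 10.294
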